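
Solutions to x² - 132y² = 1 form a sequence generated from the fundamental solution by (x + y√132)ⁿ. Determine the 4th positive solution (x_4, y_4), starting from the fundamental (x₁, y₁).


Step 1: Find the fundamental solution (x₁, y₁) of x² - 132y² = 1.
  Expand √132 as a continued fraction. a₀ = ⌊√132⌋ = 11; iterate m_{k+1} = d_k·a_k − m_k, d_{k+1} = (132 − m_{k+1}²)/d_k, a_{k+1} = ⌊(a₀ + m_{k+1})/d_{k+1}⌋ (starting m₀ = 0, d₀ = 1), with convergents p_k = a_k·p_{k-1} + p_{k-2}, q_k = a_k·q_{k-1} + q_{k-2} (p₋₁ = 1, q₋₁ = 0):
  k = 0: a₀ = 11; p₀/q₀ = 11/1; p₀² − 132·q₀² = 121 − 132 = -11.
  k = 1: m = 11, d = 11, a = ⌊(11 + 11)/11⌋ = 2; p/q = (2·11 + 1)/(2·1 + 0) = 23/2; p² − 132·q² = 529 − 528 = 1.
  The first convergent with p² − 132·q² = 1 gives the fundamental solution (x₁, y₁) = (23, 2).
Step 2: Apply the recurrence (x_{n+1}, y_{n+1}) = (x₁x_n + 132y₁y_n, x₁y_n + y₁x_n) repeatedly.
  From (x_1, y_1) = (23, 2): x_2 = 23·23 + 132·2·2 = 1057; y_2 = 23·2 + 2·23 = 92.
  From (x_2, y_2) = (1057, 92): x_3 = 23·1057 + 132·2·92 = 48599; y_3 = 23·92 + 2·1057 = 4230.
  From (x_3, y_3) = (48599, 4230): x_4 = 23·48599 + 132·2·4230 = 2234497; y_4 = 23·4230 + 2·48599 = 194488.
Step 3: Verify x_4² - 132·y_4² = 4992976843009 - 4992976843008 = 1 (should be 1). ✓

(x_1, y_1) = (23, 2); (x_4, y_4) = (2234497, 194488).


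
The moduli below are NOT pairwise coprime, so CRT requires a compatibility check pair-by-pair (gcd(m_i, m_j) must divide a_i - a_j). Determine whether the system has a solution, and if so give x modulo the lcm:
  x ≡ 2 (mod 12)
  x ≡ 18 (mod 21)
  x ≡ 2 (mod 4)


Moduli 12, 21, 4 are not pairwise coprime, so CRT works modulo lcm(m_i) when all pairwise compatibility conditions hold.
Pairwise compatibility: gcd(m_i, m_j) must divide a_i - a_j for every pair.
Merge one congruence at a time:
  Start: x ≡ 2 (mod 12).
  Combine with x ≡ 18 (mod 21): gcd(12, 21) = 3, and 18 - 2 = 16 is NOT divisible by 3.
    ⇒ system is inconsistent (no integer solution).

No solution (the system is inconsistent).


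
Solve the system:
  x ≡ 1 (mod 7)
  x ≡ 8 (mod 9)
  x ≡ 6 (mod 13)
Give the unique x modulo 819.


Moduli 7, 9, 13 are pairwise coprime; by CRT there is a unique solution modulo M = 7 · 9 · 13 = 819.
Solve pairwise, accumulating the modulus:
  Start with x ≡ 1 (mod 7).
  Combine with x ≡ 8 (mod 9): since gcd(7, 9) = 1, we get a unique residue mod 63.
    Write x = 1 + 7·t and substitute into x ≡ 8 (mod 9): 7·t ≡ 8 − 1 = 7 (mod 9).
    The inverse of 7 mod 9 is 4 (since 7·4 = 28 = 3·9 + 1), so t ≡ 4·7 = 28 ≡ 1 (mod 9).
    Then x = 1 + 7·1 = 8, valid modulo lcm(7, 9) = 63: x ≡ 8 (mod 63).
  Combine with x ≡ 6 (mod 13): since gcd(63, 13) = 1, we get a unique residue mod 819.
    Write x = 8 + 63·t and substitute into x ≡ 6 (mod 13): 63·t ≡ 6 − 8 = -2 (mod 13).
    Reduce coefficients mod 13: 11·t ≡ 11 (mod 13).
    The inverse of 11 mod 13 is 6 (since 11·6 = 66 = 5·13 + 1), so t ≡ 6·11 = 66 ≡ 1 (mod 13).
    Then x = 8 + 63·1 = 71, valid modulo lcm(63, 13) = 819: x ≡ 71 (mod 819).
Verify: 71 mod 7 = 1 ✓, 71 mod 9 = 8 ✓, 71 mod 13 = 6 ✓.

x ≡ 71 (mod 819).


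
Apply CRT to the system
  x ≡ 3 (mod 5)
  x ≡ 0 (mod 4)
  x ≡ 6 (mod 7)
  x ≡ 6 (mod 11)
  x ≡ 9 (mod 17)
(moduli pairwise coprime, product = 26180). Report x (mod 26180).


Product of moduli M = 5 · 4 · 7 · 11 · 17 = 26180.
Merge one congruence at a time:
  Start: x ≡ 3 (mod 5).
  Combine with x ≡ 0 (mod 4); new modulus lcm = 20.
    Write x = 3 + 5·t and substitute into x ≡ 0 (mod 4): 5·t ≡ 0 − 3 = -3 (mod 4).
    Reduce coefficients mod 4: 1·t ≡ 1 (mod 4).
    So t ≡ 1 (mod 4).
    Then x = 3 + 5·1 = 8, valid modulo lcm(5, 4) = 20: x ≡ 8 (mod 20).
  Combine with x ≡ 6 (mod 7); new modulus lcm = 140.
    Write x = 8 + 20·t and substitute into x ≡ 6 (mod 7): 20·t ≡ 6 − 8 = -2 (mod 7).
    Reduce coefficients mod 7: 6·t ≡ 5 (mod 7).
    The inverse of 6 mod 7 is 6 (since 6·6 = 36 = 5·7 + 1), so t ≡ 6·5 = 30 ≡ 2 (mod 7).
    Then x = 8 + 20·2 = 48, valid modulo lcm(20, 7) = 140: x ≡ 48 (mod 140).
  Combine with x ≡ 6 (mod 11); new modulus lcm = 1540.
    Write x = 48 + 140·t and substitute into x ≡ 6 (mod 11): 140·t ≡ 6 − 48 = -42 (mod 11).
    Reduce coefficients mod 11: 8·t ≡ 2 (mod 11).
    The inverse of 8 mod 11 is 7 (since 8·7 = 56 = 5·11 + 1), so t ≡ 7·2 = 14 ≡ 3 (mod 11).
    Then x = 48 + 140·3 = 468, valid modulo lcm(140, 11) = 1540: x ≡ 468 (mod 1540).
  Combine with x ≡ 9 (mod 17); new modulus lcm = 26180.
    Write x = 468 + 1540·t and substitute into x ≡ 9 (mod 17): 1540·t ≡ 9 − 468 = -459 (mod 17).
    Reduce coefficients mod 17: 10·t ≡ 0 (mod 17).
    The inverse of 10 mod 17 is 12 (since 10·12 = 120 = 7·17 + 1), so t ≡ 12·0 = 0 ≡ 0 (mod 17).
    Then x = 468 + 1540·0 = 468, valid modulo lcm(1540, 17) = 26180: x ≡ 468 (mod 26180).
Verify against each original: 468 mod 5 = 3, 468 mod 4 = 0, 468 mod 7 = 6, 468 mod 11 = 6, 468 mod 17 = 9.

x ≡ 468 (mod 26180).


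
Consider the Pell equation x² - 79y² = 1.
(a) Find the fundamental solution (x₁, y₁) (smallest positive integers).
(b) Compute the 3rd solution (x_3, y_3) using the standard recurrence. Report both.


Step 1: Find the fundamental solution (x₁, y₁) of x² - 79y² = 1.
  Expand √79 as a continued fraction. a₀ = ⌊√79⌋ = 8; iterate m_{k+1} = d_k·a_k − m_k, d_{k+1} = (79 − m_{k+1}²)/d_k, a_{k+1} = ⌊(a₀ + m_{k+1})/d_{k+1}⌋ (starting m₀ = 0, d₀ = 1), with convergents p_k = a_k·p_{k-1} + p_{k-2}, q_k = a_k·q_{k-1} + q_{k-2} (p₋₁ = 1, q₋₁ = 0):
  k = 0: a₀ = 8; p₀/q₀ = 8/1; p₀² − 79·q₀² = 64 − 79 = -15.
  k = 1: m = 8, d = 15, a = ⌊(8 + 8)/15⌋ = 1; p/q = (1·8 + 1)/(1·1 + 0) = 9/1; p² − 79·q² = 81 − 79 = 2.
  k = 2: m = 7, d = 2, a = ⌊(8 + 7)/2⌋ = 7; p/q = (7·9 + 8)/(7·1 + 1) = 71/8; p² − 79·q² = 5041 − 5056 = -15.
  k = 3: m = 7, d = 15, a = ⌊(8 + 7)/15⌋ = 1; p/q = (1·71 + 9)/(1·8 + 1) = 80/9; p² − 79·q² = 6400 − 6399 = 1.
  The first convergent with p² − 79·q² = 1 gives the fundamental solution (x₁, y₁) = (80, 9).
Step 2: Apply the recurrence (x_{n+1}, y_{n+1}) = (x₁x_n + 79y₁y_n, x₁y_n + y₁x_n) repeatedly.
  From (x_1, y_1) = (80, 9): x_2 = 80·80 + 79·9·9 = 12799; y_2 = 80·9 + 9·80 = 1440.
  From (x_2, y_2) = (12799, 1440): x_3 = 80·12799 + 79·9·1440 = 2047760; y_3 = 80·1440 + 9·12799 = 230391.
Step 3: Verify x_3² - 79·y_3² = 4193321017600 - 4193321017599 = 1 (should be 1). ✓

(x_1, y_1) = (80, 9); (x_3, y_3) = (2047760, 230391).


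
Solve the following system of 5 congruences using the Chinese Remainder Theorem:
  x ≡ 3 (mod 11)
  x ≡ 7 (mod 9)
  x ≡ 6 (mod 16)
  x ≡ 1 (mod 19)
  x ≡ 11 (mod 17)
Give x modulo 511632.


Product of moduli M = 11 · 9 · 16 · 19 · 17 = 511632.
Merge one congruence at a time:
  Start: x ≡ 3 (mod 11).
  Combine with x ≡ 7 (mod 9); new modulus lcm = 99.
    Write x = 3 + 11·t and substitute into x ≡ 7 (mod 9): 11·t ≡ 7 − 3 = 4 (mod 9).
    Reduce coefficients mod 9: 2·t ≡ 4 (mod 9).
    The inverse of 2 mod 9 is 5 (since 2·5 = 10 = 1·9 + 1), so t ≡ 5·4 = 20 ≡ 2 (mod 9).
    Then x = 3 + 11·2 = 25, valid modulo lcm(11, 9) = 99: x ≡ 25 (mod 99).
  Combine with x ≡ 6 (mod 16); new modulus lcm = 1584.
    Write x = 25 + 99·t and substitute into x ≡ 6 (mod 16): 99·t ≡ 6 − 25 = -19 (mod 16).
    Reduce coefficients mod 16: 3·t ≡ 13 (mod 16).
    The inverse of 3 mod 16 is 11 (since 3·11 = 33 = 2·16 + 1), so t ≡ 11·13 = 143 ≡ 15 (mod 16).
    Then x = 25 + 99·15 = 1510, valid modulo lcm(99, 16) = 1584: x ≡ 1510 (mod 1584).
  Combine with x ≡ 1 (mod 19); new modulus lcm = 30096.
    Write x = 1510 + 1584·t and substitute into x ≡ 1 (mod 19): 1584·t ≡ 1 − 1510 = -1509 (mod 19).
    Reduce coefficients mod 19: 7·t ≡ 11 (mod 19).
    The inverse of 7 mod 19 is 11 (since 7·11 = 77 = 4·19 + 1), so t ≡ 11·11 = 121 ≡ 7 (mod 19).
    Then x = 1510 + 1584·7 = 12598, valid modulo lcm(1584, 19) = 30096: x ≡ 12598 (mod 30096).
  Combine with x ≡ 11 (mod 17); new modulus lcm = 511632.
    Write x = 12598 + 30096·t and substitute into x ≡ 11 (mod 17): 30096·t ≡ 11 − 12598 = -12587 (mod 17).
    Reduce coefficients mod 17: 6·t ≡ 10 (mod 17).
    The inverse of 6 mod 17 is 3 (since 6·3 = 18 = 1·17 + 1), so t ≡ 3·10 = 30 ≡ 13 (mod 17).
    Then x = 12598 + 30096·13 = 403846, valid modulo lcm(30096, 17) = 511632: x ≡ 403846 (mod 511632).
Verify against each original: 403846 mod 11 = 3, 403846 mod 9 = 7, 403846 mod 16 = 6, 403846 mod 19 = 1, 403846 mod 17 = 11.

x ≡ 403846 (mod 511632).


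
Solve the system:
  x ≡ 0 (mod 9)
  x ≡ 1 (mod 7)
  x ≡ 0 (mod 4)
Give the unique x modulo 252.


Moduli 9, 7, 4 are pairwise coprime; by CRT there is a unique solution modulo M = 9 · 7 · 4 = 252.
Solve pairwise, accumulating the modulus:
  Start with x ≡ 0 (mod 9).
  Combine with x ≡ 1 (mod 7): since gcd(9, 7) = 1, we get a unique residue mod 63.
    Write x = 0 + 9·t and substitute into x ≡ 1 (mod 7): 9·t ≡ 1 − 0 = 1 (mod 7).
    Reduce coefficients mod 7: 2·t ≡ 1 (mod 7).
    The inverse of 2 mod 7 is 4 (since 2·4 = 8 = 1·7 + 1), so t ≡ 4·1 = 4 ≡ 4 (mod 7).
    Then x = 0 + 9·4 = 36, valid modulo lcm(9, 7) = 63: x ≡ 36 (mod 63).
  Combine with x ≡ 0 (mod 4): since gcd(63, 4) = 1, we get a unique residue mod 252.
    Write x = 36 + 63·t and substitute into x ≡ 0 (mod 4): 63·t ≡ 0 − 36 = -36 (mod 4).
    Reduce coefficients mod 4: 3·t ≡ 0 (mod 4).
    The inverse of 3 mod 4 is 3 (since 3·3 = 9 = 2·4 + 1), so t ≡ 3·0 = 0 ≡ 0 (mod 4).
    Then x = 36 + 63·0 = 36, valid modulo lcm(63, 4) = 252: x ≡ 36 (mod 252).
Verify: 36 mod 9 = 0 ✓, 36 mod 7 = 1 ✓, 36 mod 4 = 0 ✓.

x ≡ 36 (mod 252).


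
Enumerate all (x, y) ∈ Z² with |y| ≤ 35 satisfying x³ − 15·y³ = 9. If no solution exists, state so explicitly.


The equation is x³ - 15y³ = 9. For fixed y, x³ = 15·y³ + 9, so a solution requires the RHS to be a perfect cube.
Strategy: iterate y from -35 to 35, compute RHS = 15·y³ + 9, and check whether it is a (positive or negative) perfect cube.
Check small values of y:
  y = 0: RHS = 9 is not a perfect cube.
  y = 1: RHS = 24 is not a perfect cube.
  y = -1: RHS = -6 is not a perfect cube.
  y = 2: RHS = 129 is not a perfect cube.
  y = -2: RHS = -111 is not a perfect cube.
  y = 3: RHS = 414 is not a perfect cube.
  y = -3: RHS = -396 is not a perfect cube.
Continuing the search up to |y| = 35 finds no solutions either.
No (x, y) in the scanned range satisfies the equation.

No integer solutions with |y| ≤ 35.


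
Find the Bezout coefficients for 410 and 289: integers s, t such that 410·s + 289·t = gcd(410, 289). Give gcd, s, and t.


Euclidean algorithm on (410, 289) — divide until remainder is 0:
  410 = 1 · 289 + 121
  289 = 2 · 121 + 47
  121 = 2 · 47 + 27
  47 = 1 · 27 + 20
  27 = 1 · 20 + 7
  20 = 2 · 7 + 6
  7 = 1 · 6 + 1
  6 = 6 · 1 + 0
gcd(410, 289) = 1.
Track Bezout coefficients alongside the remainders: start with r₀ = 410 = a·1 + b·0 (s = 1, t = 0) and r₁ = 289 = a·0 + b·1 (s = 0, t = 1); each new remainder r_{k+1} = r_{k-1} − q_k·r_k inherits s_{k+1} = s_{k-1} − q_k·s_k, t_{k+1} = t_{k-1} − q_k·t_k, so r_k = a·s_k + b·t_k at every step:
  q = 1: r = 121, s = 1 − 1·0 = 1, t = 0 − 1·1 = -1  (check: 410·1 + 289·(-1) = 121)
  q = 2: r = 47, s = 0 − 2·1 = -2, t = 1 − 2·(-1) = 3  (check: 410·(-2) + 289·3 = 47)
  q = 2: r = 27, s = 1 − 2·(-2) = 5, t = -1 − 2·3 = -7  (check: 410·5 + 289·(-7) = 27)
  q = 1: r = 20, s = -2 − 1·5 = -7, t = 3 − 1·(-7) = 10  (check: 410·(-7) + 289·10 = 20)
  q = 1: r = 7, s = 5 − 1·(-7) = 12, t = -7 − 1·10 = -17  (check: 410·12 + 289·(-17) = 7)
  q = 2: r = 6, s = -7 − 2·12 = -31, t = 10 − 2·(-17) = 44  (check: 410·(-31) + 289·44 = 6)
  q = 1: r = 1, s = 12 − 1·(-31) = 43, t = -17 − 1·44 = -61  (check: 410·43 + 289·(-61) = 1)
The row with r = 1 (the gcd) gives the Bezout coefficients s = 43, t = -61.
Result: 410 · (43) + 289 · (-61) = 1.

gcd(410, 289) = 1; s = 43, t = -61 (check: 410·43 + 289·(-61) = 1).


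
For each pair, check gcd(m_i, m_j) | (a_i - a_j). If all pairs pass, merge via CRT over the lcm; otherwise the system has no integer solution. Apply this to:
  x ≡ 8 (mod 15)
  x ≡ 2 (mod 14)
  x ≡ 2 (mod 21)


Moduli 15, 14, 21 are not pairwise coprime, so CRT works modulo lcm(m_i) when all pairwise compatibility conditions hold.
Pairwise compatibility: gcd(m_i, m_j) must divide a_i - a_j for every pair.
Merge one congruence at a time:
  Start: x ≡ 8 (mod 15).
  Combine with x ≡ 2 (mod 14): gcd(15, 14) = 1; 2 - 8 = -6, which IS divisible by 1, so compatible.
    Write x = 8 + 15·t and substitute into x ≡ 2 (mod 14): 15·t ≡ 2 − 8 = -6 (mod 14).
    Reduce coefficients mod 14: 1·t ≡ 8 (mod 14).
    So t ≡ 8 (mod 14).
    Then x = 8 + 15·8 = 128, valid modulo lcm(15, 14) = 210: x ≡ 128 (mod 210).
  Combine with x ≡ 2 (mod 21): gcd(210, 21) = 21; 2 - 128 = -126, which IS divisible by 21, so compatible.
    Write x = 128 + 210·t and substitute into x ≡ 2 (mod 21): 210·t ≡ 2 − 128 = -126 (mod 21).
    Divide the congruence (and modulus) by g = 21: 10·t ≡ -6 (mod 1).
    Modulo 1 every t works; take t = 0.
    Then x = 128 + 210·0 = 128, valid modulo lcm(210, 21) = 210: x ≡ 128 (mod 210).
Verify: 128 mod 15 = 8, 128 mod 14 = 2, 128 mod 21 = 2.

x ≡ 128 (mod 210).


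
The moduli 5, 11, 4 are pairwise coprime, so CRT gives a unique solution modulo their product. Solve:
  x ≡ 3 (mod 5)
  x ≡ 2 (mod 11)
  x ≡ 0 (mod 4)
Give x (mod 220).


Moduli 5, 11, 4 are pairwise coprime; by CRT there is a unique solution modulo M = 5 · 11 · 4 = 220.
Solve pairwise, accumulating the modulus:
  Start with x ≡ 3 (mod 5).
  Combine with x ≡ 2 (mod 11): since gcd(5, 11) = 1, we get a unique residue mod 55.
    Write x = 3 + 5·t and substitute into x ≡ 2 (mod 11): 5·t ≡ 2 − 3 = -1 (mod 11).
    Reduce coefficients mod 11: 5·t ≡ 10 (mod 11).
    The inverse of 5 mod 11 is 9 (since 5·9 = 45 = 4·11 + 1), so t ≡ 9·10 = 90 ≡ 2 (mod 11).
    Then x = 3 + 5·2 = 13, valid modulo lcm(5, 11) = 55: x ≡ 13 (mod 55).
  Combine with x ≡ 0 (mod 4): since gcd(55, 4) = 1, we get a unique residue mod 220.
    Write x = 13 + 55·t and substitute into x ≡ 0 (mod 4): 55·t ≡ 0 − 13 = -13 (mod 4).
    Reduce coefficients mod 4: 3·t ≡ 3 (mod 4).
    The inverse of 3 mod 4 is 3 (since 3·3 = 9 = 2·4 + 1), so t ≡ 3·3 = 9 ≡ 1 (mod 4).
    Then x = 13 + 55·1 = 68, valid modulo lcm(55, 4) = 220: x ≡ 68 (mod 220).
Verify: 68 mod 5 = 3 ✓, 68 mod 11 = 2 ✓, 68 mod 4 = 0 ✓.

x ≡ 68 (mod 220).


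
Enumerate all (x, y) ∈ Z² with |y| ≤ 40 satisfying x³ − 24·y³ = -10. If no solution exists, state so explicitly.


The equation is x³ - 24y³ = -10. For fixed y, x³ = 24·y³ − 10, so a solution requires the RHS to be a perfect cube.
Strategy: iterate y from -40 to 40, compute RHS = 24·y³ − 10, and check whether it is a (positive or negative) perfect cube.
Check small values of y:
  y = 0: RHS = -10 is not a perfect cube.
  y = 1: RHS = 14 is not a perfect cube.
  y = -1: RHS = -34 is not a perfect cube.
  y = 2: RHS = 182 is not a perfect cube.
  y = -2: RHS = -202 is not a perfect cube.
  y = 3: RHS = 638 is not a perfect cube.
  y = -3: RHS = -658 is not a perfect cube.
Continuing the search up to |y| = 40 finds no solutions either.
No (x, y) in the scanned range satisfies the equation.

No integer solutions with |y| ≤ 40.


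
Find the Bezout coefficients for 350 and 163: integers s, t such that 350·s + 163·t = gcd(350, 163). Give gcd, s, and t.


Euclidean algorithm on (350, 163) — divide until remainder is 0:
  350 = 2 · 163 + 24
  163 = 6 · 24 + 19
  24 = 1 · 19 + 5
  19 = 3 · 5 + 4
  5 = 1 · 4 + 1
  4 = 4 · 1 + 0
gcd(350, 163) = 1.
Track Bezout coefficients alongside the remainders: start with r₀ = 350 = a·1 + b·0 (s = 1, t = 0) and r₁ = 163 = a·0 + b·1 (s = 0, t = 1); each new remainder r_{k+1} = r_{k-1} − q_k·r_k inherits s_{k+1} = s_{k-1} − q_k·s_k, t_{k+1} = t_{k-1} − q_k·t_k, so r_k = a·s_k + b·t_k at every step:
  q = 2: r = 24, s = 1 − 2·0 = 1, t = 0 − 2·1 = -2  (check: 350·1 + 163·(-2) = 24)
  q = 6: r = 19, s = 0 − 6·1 = -6, t = 1 − 6·(-2) = 13  (check: 350·(-6) + 163·13 = 19)
  q = 1: r = 5, s = 1 − 1·(-6) = 7, t = -2 − 1·13 = -15  (check: 350·7 + 163·(-15) = 5)
  q = 3: r = 4, s = -6 − 3·7 = -27, t = 13 − 3·(-15) = 58  (check: 350·(-27) + 163·58 = 4)
  q = 1: r = 1, s = 7 − 1·(-27) = 34, t = -15 − 1·58 = -73  (check: 350·34 + 163·(-73) = 1)
The row with r = 1 (the gcd) gives the Bezout coefficients s = 34, t = -73.
Result: 350 · (34) + 163 · (-73) = 1.

gcd(350, 163) = 1; s = 34, t = -73 (check: 350·34 + 163·(-73) = 1).


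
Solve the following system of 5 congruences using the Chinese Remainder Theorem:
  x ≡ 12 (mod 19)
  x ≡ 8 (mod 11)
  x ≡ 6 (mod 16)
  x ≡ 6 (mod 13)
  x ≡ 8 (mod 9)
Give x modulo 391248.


Product of moduli M = 19 · 11 · 16 · 13 · 9 = 391248.
Merge one congruence at a time:
  Start: x ≡ 12 (mod 19).
  Combine with x ≡ 8 (mod 11); new modulus lcm = 209.
    Write x = 12 + 19·t and substitute into x ≡ 8 (mod 11): 19·t ≡ 8 − 12 = -4 (mod 11).
    Reduce coefficients mod 11: 8·t ≡ 7 (mod 11).
    The inverse of 8 mod 11 is 7 (since 8·7 = 56 = 5·11 + 1), so t ≡ 7·7 = 49 ≡ 5 (mod 11).
    Then x = 12 + 19·5 = 107, valid modulo lcm(19, 11) = 209: x ≡ 107 (mod 209).
  Combine with x ≡ 6 (mod 16); new modulus lcm = 3344.
    Write x = 107 + 209·t and substitute into x ≡ 6 (mod 16): 209·t ≡ 6 − 107 = -101 (mod 16).
    Reduce coefficients mod 16: 1·t ≡ 11 (mod 16).
    So t ≡ 11 (mod 16).
    Then x = 107 + 209·11 = 2406, valid modulo lcm(209, 16) = 3344: x ≡ 2406 (mod 3344).
  Combine with x ≡ 6 (mod 13); new modulus lcm = 43472.
    Write x = 2406 + 3344·t and substitute into x ≡ 6 (mod 13): 3344·t ≡ 6 − 2406 = -2400 (mod 13).
    Reduce coefficients mod 13: 3·t ≡ 5 (mod 13).
    The inverse of 3 mod 13 is 9 (since 3·9 = 27 = 2·13 + 1), so t ≡ 9·5 = 45 ≡ 6 (mod 13).
    Then x = 2406 + 3344·6 = 22470, valid modulo lcm(3344, 13) = 43472: x ≡ 22470 (mod 43472).
  Combine with x ≡ 8 (mod 9); new modulus lcm = 391248.
    Write x = 22470 + 43472·t and substitute into x ≡ 8 (mod 9): 43472·t ≡ 8 − 22470 = -22462 (mod 9).
    Reduce coefficients mod 9: 2·t ≡ 2 (mod 9).
    The inverse of 2 mod 9 is 5 (since 2·5 = 10 = 1·9 + 1), so t ≡ 5·2 = 10 ≡ 1 (mod 9).
    Then x = 22470 + 43472·1 = 65942, valid modulo lcm(43472, 9) = 391248: x ≡ 65942 (mod 391248).
Verify against each original: 65942 mod 19 = 12, 65942 mod 11 = 8, 65942 mod 16 = 6, 65942 mod 13 = 6, 65942 mod 9 = 8.

x ≡ 65942 (mod 391248).


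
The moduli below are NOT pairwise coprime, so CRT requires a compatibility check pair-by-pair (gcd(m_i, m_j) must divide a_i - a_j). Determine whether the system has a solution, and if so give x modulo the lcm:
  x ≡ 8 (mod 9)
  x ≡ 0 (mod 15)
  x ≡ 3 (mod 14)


Moduli 9, 15, 14 are not pairwise coprime, so CRT works modulo lcm(m_i) when all pairwise compatibility conditions hold.
Pairwise compatibility: gcd(m_i, m_j) must divide a_i - a_j for every pair.
Merge one congruence at a time:
  Start: x ≡ 8 (mod 9).
  Combine with x ≡ 0 (mod 15): gcd(9, 15) = 3, and 0 - 8 = -8 is NOT divisible by 3.
    ⇒ system is inconsistent (no integer solution).

No solution (the system is inconsistent).


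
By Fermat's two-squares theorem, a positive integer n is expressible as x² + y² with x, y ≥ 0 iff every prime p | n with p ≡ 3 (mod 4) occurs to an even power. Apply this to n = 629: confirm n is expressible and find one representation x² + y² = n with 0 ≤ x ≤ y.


Step 1: Factor n = 629 = 17 · 37.
Step 2: Check the mod-4 condition on each prime factor: 17 ≡ 1 (mod 4), exponent 1; 37 ≡ 1 (mod 4), exponent 1.
All primes ≡ 3 (mod 4) appear to even exponent (or don't appear), so by the two-squares theorem n IS expressible as a sum of two squares.
Step 3: Build a representation. Here n = 17 · 37 is a product of primes ≡ 1 (mod 4). Each prime p ≡ 1 (mod 4) is itself a sum of two squares; find a² by testing p − a² for a perfect square:
  17: 17 − 1² = 16 = 4² ⇒ 17 = 1² + 4².
  37: 37 − 1² = 36 = 6² ⇒ 37 = 1² + 6².
  Combine using the Brahmagupta–Fibonacci identity (a² + b²)(c² + d²) = (ac − bd)² + (ad + bc)² = (ac + bd)² + (ad − bc)²:
  17 · 37 = 629: from (1² + 4²)(1² + 6²), take (1·1 − 4·6, 1·6 + 4·1) = (1 − 24, 6 + 4) = (-23, 10); dropping signs (only squares matter) gives (23, 10); check 23² + 10² = 529 + 100 = 629 ✓.
Step 4: Order so x ≤ y and verify: 10² + 23² = 100 + 529 = 629 = n. ✓

n = 629 = 10² + 23² (one valid representation with x ≤ y).


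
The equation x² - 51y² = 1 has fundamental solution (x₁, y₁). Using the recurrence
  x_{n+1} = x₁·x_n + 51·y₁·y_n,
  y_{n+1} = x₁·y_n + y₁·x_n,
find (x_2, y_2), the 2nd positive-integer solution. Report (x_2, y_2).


Step 1: Find the fundamental solution (x₁, y₁) of x² - 51y² = 1.
  Expand √51 as a continued fraction. a₀ = ⌊√51⌋ = 7; iterate m_{k+1} = d_k·a_k − m_k, d_{k+1} = (51 − m_{k+1}²)/d_k, a_{k+1} = ⌊(a₀ + m_{k+1})/d_{k+1}⌋ (starting m₀ = 0, d₀ = 1), with convergents p_k = a_k·p_{k-1} + p_{k-2}, q_k = a_k·q_{k-1} + q_{k-2} (p₋₁ = 1, q₋₁ = 0):
  k = 0: a₀ = 7; p₀/q₀ = 7/1; p₀² − 51·q₀² = 49 − 51 = -2.
  k = 1: m = 7, d = 2, a = ⌊(7 + 7)/2⌋ = 7; p/q = (7·7 + 1)/(7·1 + 0) = 50/7; p² − 51·q² = 2500 − 2499 = 1.
  The first convergent with p² − 51·q² = 1 gives the fundamental solution (x₁, y₁) = (50, 7).
Step 2: Apply the recurrence (x_{n+1}, y_{n+1}) = (x₁x_n + 51y₁y_n, x₁y_n + y₁x_n) repeatedly.
  From (x_1, y_1) = (50, 7): x_2 = 50·50 + 51·7·7 = 4999; y_2 = 50·7 + 7·50 = 700.
Step 3: Verify x_2² - 51·y_2² = 24990001 - 24990000 = 1 (should be 1). ✓

(x_1, y_1) = (50, 7); (x_2, y_2) = (4999, 700).


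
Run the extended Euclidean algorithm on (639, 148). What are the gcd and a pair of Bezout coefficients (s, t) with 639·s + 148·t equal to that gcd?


Euclidean algorithm on (639, 148) — divide until remainder is 0:
  639 = 4 · 148 + 47
  148 = 3 · 47 + 7
  47 = 6 · 7 + 5
  7 = 1 · 5 + 2
  5 = 2 · 2 + 1
  2 = 2 · 1 + 0
gcd(639, 148) = 1.
Track Bezout coefficients alongside the remainders: start with r₀ = 639 = a·1 + b·0 (s = 1, t = 0) and r₁ = 148 = a·0 + b·1 (s = 0, t = 1); each new remainder r_{k+1} = r_{k-1} − q_k·r_k inherits s_{k+1} = s_{k-1} − q_k·s_k, t_{k+1} = t_{k-1} − q_k·t_k, so r_k = a·s_k + b·t_k at every step:
  q = 4: r = 47, s = 1 − 4·0 = 1, t = 0 − 4·1 = -4  (check: 639·1 + 148·(-4) = 47)
  q = 3: r = 7, s = 0 − 3·1 = -3, t = 1 − 3·(-4) = 13  (check: 639·(-3) + 148·13 = 7)
  q = 6: r = 5, s = 1 − 6·(-3) = 19, t = -4 − 6·13 = -82  (check: 639·19 + 148·(-82) = 5)
  q = 1: r = 2, s = -3 − 1·19 = -22, t = 13 − 1·(-82) = 95  (check: 639·(-22) + 148·95 = 2)
  q = 2: r = 1, s = 19 − 2·(-22) = 63, t = -82 − 2·95 = -272  (check: 639·63 + 148·(-272) = 1)
The row with r = 1 (the gcd) gives the Bezout coefficients s = 63, t = -272.
Result: 639 · (63) + 148 · (-272) = 1.

gcd(639, 148) = 1; s = 63, t = -272 (check: 639·63 + 148·(-272) = 1).


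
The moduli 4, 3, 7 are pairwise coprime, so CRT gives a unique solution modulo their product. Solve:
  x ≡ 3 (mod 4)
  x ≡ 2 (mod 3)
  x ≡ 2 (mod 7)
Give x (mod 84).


Moduli 4, 3, 7 are pairwise coprime; by CRT there is a unique solution modulo M = 4 · 3 · 7 = 84.
Solve pairwise, accumulating the modulus:
  Start with x ≡ 3 (mod 4).
  Combine with x ≡ 2 (mod 3): since gcd(4, 3) = 1, we get a unique residue mod 12.
    Write x = 3 + 4·t and substitute into x ≡ 2 (mod 3): 4·t ≡ 2 − 3 = -1 (mod 3).
    Reduce coefficients mod 3: 1·t ≡ 2 (mod 3).
    So t ≡ 2 (mod 3).
    Then x = 3 + 4·2 = 11, valid modulo lcm(4, 3) = 12: x ≡ 11 (mod 12).
  Combine with x ≡ 2 (mod 7): since gcd(12, 7) = 1, we get a unique residue mod 84.
    Write x = 11 + 12·t and substitute into x ≡ 2 (mod 7): 12·t ≡ 2 − 11 = -9 (mod 7).
    Reduce coefficients mod 7: 5·t ≡ 5 (mod 7).
    The inverse of 5 mod 7 is 3 (since 5·3 = 15 = 2·7 + 1), so t ≡ 3·5 = 15 ≡ 1 (mod 7).
    Then x = 11 + 12·1 = 23, valid modulo lcm(12, 7) = 84: x ≡ 23 (mod 84).
Verify: 23 mod 4 = 3 ✓, 23 mod 3 = 2 ✓, 23 mod 7 = 2 ✓.

x ≡ 23 (mod 84).


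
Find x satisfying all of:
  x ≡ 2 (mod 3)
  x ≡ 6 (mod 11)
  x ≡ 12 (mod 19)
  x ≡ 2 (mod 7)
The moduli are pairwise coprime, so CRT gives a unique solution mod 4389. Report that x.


Product of moduli M = 3 · 11 · 19 · 7 = 4389.
Merge one congruence at a time:
  Start: x ≡ 2 (mod 3).
  Combine with x ≡ 6 (mod 11); new modulus lcm = 33.
    Write x = 2 + 3·t and substitute into x ≡ 6 (mod 11): 3·t ≡ 6 − 2 = 4 (mod 11).
    The inverse of 3 mod 11 is 4 (since 3·4 = 12 = 1·11 + 1), so t ≡ 4·4 = 16 ≡ 5 (mod 11).
    Then x = 2 + 3·5 = 17, valid modulo lcm(3, 11) = 33: x ≡ 17 (mod 33).
  Combine with x ≡ 12 (mod 19); new modulus lcm = 627.
    Write x = 17 + 33·t and substitute into x ≡ 12 (mod 19): 33·t ≡ 12 − 17 = -5 (mod 19).
    Reduce coefficients mod 19: 14·t ≡ 14 (mod 19).
    The inverse of 14 mod 19 is 15 (since 14·15 = 210 = 11·19 + 1), so t ≡ 15·14 = 210 ≡ 1 (mod 19).
    Then x = 17 + 33·1 = 50, valid modulo lcm(33, 19) = 627: x ≡ 50 (mod 627).
  Combine with x ≡ 2 (mod 7); new modulus lcm = 4389.
    Write x = 50 + 627·t and substitute into x ≡ 2 (mod 7): 627·t ≡ 2 − 50 = -48 (mod 7).
    Reduce coefficients mod 7: 4·t ≡ 1 (mod 7).
    The inverse of 4 mod 7 is 2 (since 4·2 = 8 = 1·7 + 1), so t ≡ 2·1 = 2 ≡ 2 (mod 7).
    Then x = 50 + 627·2 = 1304, valid modulo lcm(627, 7) = 4389: x ≡ 1304 (mod 4389).
Verify against each original: 1304 mod 3 = 2, 1304 mod 11 = 6, 1304 mod 19 = 12, 1304 mod 7 = 2.

x ≡ 1304 (mod 4389).


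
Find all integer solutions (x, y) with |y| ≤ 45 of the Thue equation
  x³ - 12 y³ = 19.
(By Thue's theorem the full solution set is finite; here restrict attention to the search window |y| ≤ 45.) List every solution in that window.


The equation is x³ - 12y³ = 19. For fixed y, x³ = 12·y³ + 19, so a solution requires the RHS to be a perfect cube.
Strategy: iterate y from -45 to 45, compute RHS = 12·y³ + 19, and check whether it is a (positive or negative) perfect cube.
Check small values of y:
  y = 0: RHS = 19 is not a perfect cube.
  y = 1: RHS = 31 is not a perfect cube.
  y = -1: RHS = 7 is not a perfect cube.
  y = 2: RHS = 115 is not a perfect cube.
  y = -2: RHS = -77 is not a perfect cube.
  y = 3: RHS = 343 = (7)³ ⇒ x = 7 works.
  y = -3: RHS = -305 is not a perfect cube.
Continuing the search up to |y| = 45 finds no further solutions beyond those listed.
Collected solutions: (7, 3).

Solutions (with |y| ≤ 45): (7, 3).


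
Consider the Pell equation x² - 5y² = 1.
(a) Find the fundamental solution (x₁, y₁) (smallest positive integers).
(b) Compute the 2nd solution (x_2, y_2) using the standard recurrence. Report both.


Step 1: Find the fundamental solution (x₁, y₁) of x² - 5y² = 1.
  Expand √5 as a continued fraction. a₀ = ⌊√5⌋ = 2; iterate m_{k+1} = d_k·a_k − m_k, d_{k+1} = (5 − m_{k+1}²)/d_k, a_{k+1} = ⌊(a₀ + m_{k+1})/d_{k+1}⌋ (starting m₀ = 0, d₀ = 1), with convergents p_k = a_k·p_{k-1} + p_{k-2}, q_k = a_k·q_{k-1} + q_{k-2} (p₋₁ = 1, q₋₁ = 0):
  k = 0: a₀ = 2; p₀/q₀ = 2/1; p₀² − 5·q₀² = 4 − 5 = -1.
  k = 1: m = 2, d = 1, a = ⌊(2 + 2)/1⌋ = 4; p/q = (4·2 + 1)/(4·1 + 0) = 9/4; p² − 5·q² = 81 − 80 = 1.
  The first convergent with p² − 5·q² = 1 gives the fundamental solution (x₁, y₁) = (9, 4).
Step 2: Apply the recurrence (x_{n+1}, y_{n+1}) = (x₁x_n + 5y₁y_n, x₁y_n + y₁x_n) repeatedly.
  From (x_1, y_1) = (9, 4): x_2 = 9·9 + 5·4·4 = 161; y_2 = 9·4 + 4·9 = 72.
Step 3: Verify x_2² - 5·y_2² = 25921 - 25920 = 1 (should be 1). ✓

(x_1, y_1) = (9, 4); (x_2, y_2) = (161, 72).


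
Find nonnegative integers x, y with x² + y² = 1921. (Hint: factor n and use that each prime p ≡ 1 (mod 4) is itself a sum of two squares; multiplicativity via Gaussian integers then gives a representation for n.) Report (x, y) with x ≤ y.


Step 1: Factor n = 1921 = 17 · 113.
Step 2: Check the mod-4 condition on each prime factor: 17 ≡ 1 (mod 4), exponent 1; 113 ≡ 1 (mod 4), exponent 1.
All primes ≡ 3 (mod 4) appear to even exponent (or don't appear), so by the two-squares theorem n IS expressible as a sum of two squares.
Step 3: Build a representation. Here n = 17 · 113 is a product of primes ≡ 1 (mod 4). Each prime p ≡ 1 (mod 4) is itself a sum of two squares; find a² by testing p − a² for a perfect square:
  17: 17 − 1² = 16 = 4² ⇒ 17 = 1² + 4².
  113: 113 − 1² = 112, 113 − 2² = 109, 113 − 3² = 104, 113 − 4² = 97, 113 − 5² = 88, 113 − 6² = 77, 113 − 7² = 64 = 8² ⇒ 113 = 7² + 8².
  Combine using the Brahmagupta–Fibonacci identity (a² + b²)(c² + d²) = (ac − bd)² + (ad + bc)² = (ac + bd)² + (ad − bc)²:
  17 · 113 = 1921: from (1² + 4²)(7² + 8²), take (1·7 − 4·8, 1·8 + 4·7) = (7 − 32, 8 + 28) = (-25, 36); dropping signs (only squares matter) gives (25, 36); check 25² + 36² = 625 + 1296 = 1921 ✓.
Step 4: Order so x ≤ y and verify: 25² + 36² = 625 + 1296 = 1921 = n. ✓

n = 1921 = 25² + 36² (one valid representation with x ≤ y).


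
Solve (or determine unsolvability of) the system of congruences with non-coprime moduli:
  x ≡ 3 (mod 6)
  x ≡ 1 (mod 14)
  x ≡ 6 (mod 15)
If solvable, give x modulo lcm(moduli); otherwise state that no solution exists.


Moduli 6, 14, 15 are not pairwise coprime, so CRT works modulo lcm(m_i) when all pairwise compatibility conditions hold.
Pairwise compatibility: gcd(m_i, m_j) must divide a_i - a_j for every pair.
Merge one congruence at a time:
  Start: x ≡ 3 (mod 6).
  Combine with x ≡ 1 (mod 14): gcd(6, 14) = 2; 1 - 3 = -2, which IS divisible by 2, so compatible.
    Write x = 3 + 6·t and substitute into x ≡ 1 (mod 14): 6·t ≡ 1 − 3 = -2 (mod 14).
    Divide the congruence (and modulus) by g = 2: 3·t ≡ -1 (mod 7).
    Reduce coefficients mod 7: 3·t ≡ 6 (mod 7).
    The inverse of 3 mod 7 is 5 (since 3·5 = 15 = 2·7 + 1), so t ≡ 5·6 = 30 ≡ 2 (mod 7).
    Then x = 3 + 6·2 = 15, valid modulo lcm(6, 14) = 42: x ≡ 15 (mod 42).
  Combine with x ≡ 6 (mod 15): gcd(42, 15) = 3; 6 - 15 = -9, which IS divisible by 3, so compatible.
    Write x = 15 + 42·t and substitute into x ≡ 6 (mod 15): 42·t ≡ 6 − 15 = -9 (mod 15).
    Divide the congruence (and modulus) by g = 3: 14·t ≡ -3 (mod 5).
    Reduce coefficients mod 5: 4·t ≡ 2 (mod 5).
    The inverse of 4 mod 5 is 4 (since 4·4 = 16 = 3·5 + 1), so t ≡ 4·2 = 8 ≡ 3 (mod 5).
    Then x = 15 + 42·3 = 141, valid modulo lcm(42, 15) = 210: x ≡ 141 (mod 210).
Verify: 141 mod 6 = 3, 141 mod 14 = 1, 141 mod 15 = 6.

x ≡ 141 (mod 210).


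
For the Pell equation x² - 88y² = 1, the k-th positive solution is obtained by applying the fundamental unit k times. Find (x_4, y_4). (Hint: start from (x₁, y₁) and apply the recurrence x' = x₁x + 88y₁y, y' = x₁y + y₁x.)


Step 1: Find the fundamental solution (x₁, y₁) of x² - 88y² = 1.
  Expand √88 as a continued fraction. a₀ = ⌊√88⌋ = 9; iterate m_{k+1} = d_k·a_k − m_k, d_{k+1} = (88 − m_{k+1}²)/d_k, a_{k+1} = ⌊(a₀ + m_{k+1})/d_{k+1}⌋ (starting m₀ = 0, d₀ = 1), with convergents p_k = a_k·p_{k-1} + p_{k-2}, q_k = a_k·q_{k-1} + q_{k-2} (p₋₁ = 1, q₋₁ = 0):
  k = 0: a₀ = 9; p₀/q₀ = 9/1; p₀² − 88·q₀² = 81 − 88 = -7.
  k = 1: m = 9, d = 7, a = ⌊(9 + 9)/7⌋ = 2; p/q = (2·9 + 1)/(2·1 + 0) = 19/2; p² − 88·q² = 361 − 352 = 9.
  k = 2: m = 5, d = 9, a = ⌊(9 + 5)/9⌋ = 1; p/q = (1·19 + 9)/(1·2 + 1) = 28/3; p² − 88·q² = 784 − 792 = -8.
  k = 3: m = 4, d = 8, a = ⌊(9 + 4)/8⌋ = 1; p/q = (1·28 + 19)/(1·3 + 2) = 47/5; p² − 88·q² = 2209 − 2200 = 9.
  k = 4: m = 4, d = 9, a = ⌊(9 + 4)/9⌋ = 1; p/q = (1·47 + 28)/(1·5 + 3) = 75/8; p² − 88·q² = 5625 − 5632 = -7.
  k = 5: m = 5, d = 7, a = ⌊(9 + 5)/7⌋ = 2; p/q = (2·75 + 47)/(2·8 + 5) = 197/21; p² − 88·q² = 38809 − 38808 = 1.
  The first convergent with p² − 88·q² = 1 gives the fundamental solution (x₁, y₁) = (197, 21).
Step 2: Apply the recurrence (x_{n+1}, y_{n+1}) = (x₁x_n + 88y₁y_n, x₁y_n + y₁x_n) repeatedly.
  From (x_1, y_1) = (197, 21): x_2 = 197·197 + 88·21·21 = 77617; y_2 = 197·21 + 21·197 = 8274.
  From (x_2, y_2) = (77617, 8274): x_3 = 197·77617 + 88·21·8274 = 30580901; y_3 = 197·8274 + 21·77617 = 3259935.
  From (x_3, y_3) = (30580901, 3259935): x_4 = 197·30580901 + 88·21·3259935 = 12048797377; y_4 = 197·3259935 + 21·30580901 = 1284406116.
Step 3: Verify x_4² - 88·y_4² = 145173518232002080129 - 145173518232002080128 = 1 (should be 1). ✓

(x_1, y_1) = (197, 21); (x_4, y_4) = (12048797377, 1284406116).


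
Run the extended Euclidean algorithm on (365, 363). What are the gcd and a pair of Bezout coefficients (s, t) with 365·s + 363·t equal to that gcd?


Euclidean algorithm on (365, 363) — divide until remainder is 0:
  365 = 1 · 363 + 2
  363 = 181 · 2 + 1
  2 = 2 · 1 + 0
gcd(365, 363) = 1.
Track Bezout coefficients alongside the remainders: start with r₀ = 365 = a·1 + b·0 (s = 1, t = 0) and r₁ = 363 = a·0 + b·1 (s = 0, t = 1); each new remainder r_{k+1} = r_{k-1} − q_k·r_k inherits s_{k+1} = s_{k-1} − q_k·s_k, t_{k+1} = t_{k-1} − q_k·t_k, so r_k = a·s_k + b·t_k at every step:
  q = 1: r = 2, s = 1 − 1·0 = 1, t = 0 − 1·1 = -1  (check: 365·1 + 363·(-1) = 2)
  q = 181: r = 1, s = 0 − 181·1 = -181, t = 1 − 181·(-1) = 182  (check: 365·(-181) + 363·182 = 1)
The row with r = 1 (the gcd) gives the Bezout coefficients s = -181, t = 182.
Result: 365 · (-181) + 363 · (182) = 1.

gcd(365, 363) = 1; s = -181, t = 182 (check: 365·(-181) + 363·182 = 1).


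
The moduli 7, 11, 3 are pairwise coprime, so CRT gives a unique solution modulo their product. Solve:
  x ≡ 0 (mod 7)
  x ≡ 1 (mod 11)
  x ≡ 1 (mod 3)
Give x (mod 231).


Moduli 7, 11, 3 are pairwise coprime; by CRT there is a unique solution modulo M = 7 · 11 · 3 = 231.
Solve pairwise, accumulating the modulus:
  Start with x ≡ 0 (mod 7).
  Combine with x ≡ 1 (mod 11): since gcd(7, 11) = 1, we get a unique residue mod 77.
    Write x = 0 + 7·t and substitute into x ≡ 1 (mod 11): 7·t ≡ 1 − 0 = 1 (mod 11).
    The inverse of 7 mod 11 is 8 (since 7·8 = 56 = 5·11 + 1), so t ≡ 8·1 = 8 ≡ 8 (mod 11).
    Then x = 0 + 7·8 = 56, valid modulo lcm(7, 11) = 77: x ≡ 56 (mod 77).
  Combine with x ≡ 1 (mod 3): since gcd(77, 3) = 1, we get a unique residue mod 231.
    Write x = 56 + 77·t and substitute into x ≡ 1 (mod 3): 77·t ≡ 1 − 56 = -55 (mod 3).
    Reduce coefficients mod 3: 2·t ≡ 2 (mod 3).
    The inverse of 2 mod 3 is 2 (since 2·2 = 4 = 1·3 + 1), so t ≡ 2·2 = 4 ≡ 1 (mod 3).
    Then x = 56 + 77·1 = 133, valid modulo lcm(77, 3) = 231: x ≡ 133 (mod 231).
Verify: 133 mod 7 = 0 ✓, 133 mod 11 = 1 ✓, 133 mod 3 = 1 ✓.

x ≡ 133 (mod 231).


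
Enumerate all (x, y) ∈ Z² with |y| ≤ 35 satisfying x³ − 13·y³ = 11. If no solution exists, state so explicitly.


The equation is x³ - 13y³ = 11. For fixed y, x³ = 13·y³ + 11, so a solution requires the RHS to be a perfect cube.
Strategy: iterate y from -35 to 35, compute RHS = 13·y³ + 11, and check whether it is a (positive or negative) perfect cube.
Check small values of y:
  y = 0: RHS = 11 is not a perfect cube.
  y = 1: RHS = 24 is not a perfect cube.
  y = -1: RHS = -2 is not a perfect cube.
  y = 2: RHS = 115 is not a perfect cube.
  y = -2: RHS = -93 is not a perfect cube.
  y = 3: RHS = 362 is not a perfect cube.
  y = -3: RHS = -340 is not a perfect cube.
Continuing the search up to |y| = 35 finds no solutions either.
No (x, y) in the scanned range satisfies the equation.

No integer solutions with |y| ≤ 35.


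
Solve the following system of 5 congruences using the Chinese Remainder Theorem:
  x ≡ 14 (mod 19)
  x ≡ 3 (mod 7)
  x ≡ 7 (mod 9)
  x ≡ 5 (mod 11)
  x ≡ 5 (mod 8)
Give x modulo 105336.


Product of moduli M = 19 · 7 · 9 · 11 · 8 = 105336.
Merge one congruence at a time:
  Start: x ≡ 14 (mod 19).
  Combine with x ≡ 3 (mod 7); new modulus lcm = 133.
    Write x = 14 + 19·t and substitute into x ≡ 3 (mod 7): 19·t ≡ 3 − 14 = -11 (mod 7).
    Reduce coefficients mod 7: 5·t ≡ 3 (mod 7).
    The inverse of 5 mod 7 is 3 (since 5·3 = 15 = 2·7 + 1), so t ≡ 3·3 = 9 ≡ 2 (mod 7).
    Then x = 14 + 19·2 = 52, valid modulo lcm(19, 7) = 133: x ≡ 52 (mod 133).
  Combine with x ≡ 7 (mod 9); new modulus lcm = 1197.
    Write x = 52 + 133·t and substitute into x ≡ 7 (mod 9): 133·t ≡ 7 − 52 = -45 (mod 9).
    Reduce coefficients mod 9: 7·t ≡ 0 (mod 9).
    The inverse of 7 mod 9 is 4 (since 7·4 = 28 = 3·9 + 1), so t ≡ 4·0 = 0 ≡ 0 (mod 9).
    Then x = 52 + 133·0 = 52, valid modulo lcm(133, 9) = 1197: x ≡ 52 (mod 1197).
  Combine with x ≡ 5 (mod 11); new modulus lcm = 13167.
    Write x = 52 + 1197·t and substitute into x ≡ 5 (mod 11): 1197·t ≡ 5 − 52 = -47 (mod 11).
    Reduce coefficients mod 11: 9·t ≡ 8 (mod 11).
    The inverse of 9 mod 11 is 5 (since 9·5 = 45 = 4·11 + 1), so t ≡ 5·8 = 40 ≡ 7 (mod 11).
    Then x = 52 + 1197·7 = 8431, valid modulo lcm(1197, 11) = 13167: x ≡ 8431 (mod 13167).
  Combine with x ≡ 5 (mod 8); new modulus lcm = 105336.
    Write x = 8431 + 13167·t and substitute into x ≡ 5 (mod 8): 13167·t ≡ 5 − 8431 = -8426 (mod 8).
    Reduce coefficients mod 8: 7·t ≡ 6 (mod 8).
    The inverse of 7 mod 8 is 7 (since 7·7 = 49 = 6·8 + 1), so t ≡ 7·6 = 42 ≡ 2 (mod 8).
    Then x = 8431 + 13167·2 = 34765, valid modulo lcm(13167, 8) = 105336: x ≡ 34765 (mod 105336).
Verify against each original: 34765 mod 19 = 14, 34765 mod 7 = 3, 34765 mod 9 = 7, 34765 mod 11 = 5, 34765 mod 8 = 5.

x ≡ 34765 (mod 105336).


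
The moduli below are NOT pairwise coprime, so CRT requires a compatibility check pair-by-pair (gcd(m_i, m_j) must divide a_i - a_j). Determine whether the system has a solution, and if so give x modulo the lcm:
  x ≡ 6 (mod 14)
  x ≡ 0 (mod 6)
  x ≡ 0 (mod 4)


Moduli 14, 6, 4 are not pairwise coprime, so CRT works modulo lcm(m_i) when all pairwise compatibility conditions hold.
Pairwise compatibility: gcd(m_i, m_j) must divide a_i - a_j for every pair.
Merge one congruence at a time:
  Start: x ≡ 6 (mod 14).
  Combine with x ≡ 0 (mod 6): gcd(14, 6) = 2; 0 - 6 = -6, which IS divisible by 2, so compatible.
    Write x = 6 + 14·t and substitute into x ≡ 0 (mod 6): 14·t ≡ 0 − 6 = -6 (mod 6).
    Divide the congruence (and modulus) by g = 2: 7·t ≡ -3 (mod 3).
    Reduce coefficients mod 3: 1·t ≡ 0 (mod 3).
    So t ≡ 0 (mod 3).
    Then x = 6 + 14·0 = 6, valid modulo lcm(14, 6) = 42: x ≡ 6 (mod 42).
  Combine with x ≡ 0 (mod 4): gcd(42, 4) = 2; 0 - 6 = -6, which IS divisible by 2, so compatible.
    Write x = 6 + 42·t and substitute into x ≡ 0 (mod 4): 42·t ≡ 0 − 6 = -6 (mod 4).
    Divide the congruence (and modulus) by g = 2: 21·t ≡ -3 (mod 2).
    Reduce coefficients mod 2: 1·t ≡ 1 (mod 2).
    So t ≡ 1 (mod 2).
    Then x = 6 + 42·1 = 48, valid modulo lcm(42, 4) = 84: x ≡ 48 (mod 84).
Verify: 48 mod 14 = 6, 48 mod 6 = 0, 48 mod 4 = 0.

x ≡ 48 (mod 84).


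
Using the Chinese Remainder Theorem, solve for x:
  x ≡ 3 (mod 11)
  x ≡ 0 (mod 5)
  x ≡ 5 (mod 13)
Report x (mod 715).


Moduli 11, 5, 13 are pairwise coprime; by CRT there is a unique solution modulo M = 11 · 5 · 13 = 715.
Solve pairwise, accumulating the modulus:
  Start with x ≡ 3 (mod 11).
  Combine with x ≡ 0 (mod 5): since gcd(11, 5) = 1, we get a unique residue mod 55.
    Write x = 3 + 11·t and substitute into x ≡ 0 (mod 5): 11·t ≡ 0 − 3 = -3 (mod 5).
    Reduce coefficients mod 5: 1·t ≡ 2 (mod 5).
    So t ≡ 2 (mod 5).
    Then x = 3 + 11·2 = 25, valid modulo lcm(11, 5) = 55: x ≡ 25 (mod 55).
  Combine with x ≡ 5 (mod 13): since gcd(55, 13) = 1, we get a unique residue mod 715.
    Write x = 25 + 55·t and substitute into x ≡ 5 (mod 13): 55·t ≡ 5 − 25 = -20 (mod 13).
    Reduce coefficients mod 13: 3·t ≡ 6 (mod 13).
    The inverse of 3 mod 13 is 9 (since 3·9 = 27 = 2·13 + 1), so t ≡ 9·6 = 54 ≡ 2 (mod 13).
    Then x = 25 + 55·2 = 135, valid modulo lcm(55, 13) = 715: x ≡ 135 (mod 715).
Verify: 135 mod 11 = 3 ✓, 135 mod 5 = 0 ✓, 135 mod 13 = 5 ✓.

x ≡ 135 (mod 715).
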